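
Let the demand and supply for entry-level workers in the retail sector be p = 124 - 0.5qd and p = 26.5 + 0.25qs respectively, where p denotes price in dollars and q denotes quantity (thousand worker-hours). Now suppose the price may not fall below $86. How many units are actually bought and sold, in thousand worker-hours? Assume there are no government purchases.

Rearranging demand gives qd = 248 - 2p; rearranging supply gives qs = 4p - 106. In a free market, 248 - 2p = 4p - 106 gives the equilibrium p* = 59, q* = 130.
Since 86 > 59, the floor is binding.
At p = 86: qd = 248 - 2·86 = 76 and qs = 4·86 - 106 = 238.
The quantity actually transacted is the short side, demand: 76.

76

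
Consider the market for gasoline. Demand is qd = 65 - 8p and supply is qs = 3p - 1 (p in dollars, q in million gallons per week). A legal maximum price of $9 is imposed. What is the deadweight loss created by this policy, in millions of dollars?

0

Without the control the market clears where 65 - 8p = 3p - 1, i.e. p* = 6 and q* = 17.
Since 9 is above p* = 6, the ceiling does not bind and the free-market outcome prevails.
Since the control does not bind, no trades are prevented and deadweight loss is zero.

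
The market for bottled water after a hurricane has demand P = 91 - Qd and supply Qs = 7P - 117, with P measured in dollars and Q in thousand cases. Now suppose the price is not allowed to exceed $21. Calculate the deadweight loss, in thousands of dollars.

700

Rearranging demand gives Qd = 91 - P. Equilibrium: 91 - P = 7P - 117, so 208 = 8P and P* = 26, Q* = 65.
Because the ceiling (21) lies below the market-clearing price, it is binding.
At P = 21: Qd = 91 - 21 = 70 and Qs = 7·21 - 117 = 30.
Quantity traded falls to 30. At Q = 30 the demand price is 91 - 30 = 61 and the supply price is (117 + 30)/7 = 21.
Deadweight loss = ½ · (61 - 21) · (65 - 30) = ½ · 40 · 35 = 700.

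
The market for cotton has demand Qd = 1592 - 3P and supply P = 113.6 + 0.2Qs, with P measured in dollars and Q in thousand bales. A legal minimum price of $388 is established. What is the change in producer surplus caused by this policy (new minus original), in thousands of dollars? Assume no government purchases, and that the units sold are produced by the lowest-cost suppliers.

Rearranging supply gives Qs = 5P - 568. Setting quantity demanded equal to quantity supplied, 1592 - 3P = 5P - 568, gives P* = 270 and Q* = 782.
Because the floor (388) lies above the market-clearing price, it is binding.
At P = 388: Qd = 1592 - 3·388 = 428 and Qs = 5·388 - 568 = 1372.
Producer surplus without the control is ½ · (270 - 113.6) · 782 = 61152.4.
With the floor, 428 units are sold at 388. The supply price at Q = 428 is 199.2, so PS = ½ · [(388 - 113.6) + (388 - 199.2)] · 428 = 99124.8.
Change in producer surplus = 99124.8 - 61152.4 = 37972.4.

37972.4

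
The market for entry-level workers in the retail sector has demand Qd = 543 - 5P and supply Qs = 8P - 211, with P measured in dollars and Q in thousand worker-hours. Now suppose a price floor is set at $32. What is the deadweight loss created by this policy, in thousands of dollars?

0

Setting quantity demanded equal to quantity supplied, 543 - 5P = 8P - 211, gives P* = 58 and Q* = 253.
The floor of 32 is below the equilibrium price 58, so it is not binding; the market clears at P* = 58, Q* = 253.
Since the control does not bind, no trades are prevented and deadweight loss is zero.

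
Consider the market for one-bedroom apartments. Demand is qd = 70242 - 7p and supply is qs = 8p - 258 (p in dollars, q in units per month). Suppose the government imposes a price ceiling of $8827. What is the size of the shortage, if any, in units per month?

Setting quantity demanded equal to quantity supplied, 70242 - 7p = 8p - 258, gives p* = 4700 and q* = 37342.
Since 8827 is above p* = 4700, the ceiling does not bind and the free-market outcome prevails.
Since the control does not bind, there is no shortage.

0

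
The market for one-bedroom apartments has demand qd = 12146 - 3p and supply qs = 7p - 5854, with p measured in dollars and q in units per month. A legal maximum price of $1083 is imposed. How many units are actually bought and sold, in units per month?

1727

Setting quantity demanded equal to quantity supplied, 12146 - 3p = 7p - 5854, gives p* = 1800 and q* = 6746.
The ceiling of 1083 is below the equilibrium price 1800, so it binds.
At p = 1083: qd = 12146 - 3·1083 = 8897 and qs = 7·1083 - 5854 = 1727.
The quantity actually transacted is the short side, supply: 1727.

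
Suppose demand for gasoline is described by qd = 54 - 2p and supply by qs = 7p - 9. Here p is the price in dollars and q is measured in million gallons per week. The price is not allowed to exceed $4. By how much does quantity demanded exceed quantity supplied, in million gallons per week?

In a free market, 54 - 2p = 7p - 9 gives the equilibrium p* = 7, q* = 40.
Since 4 < 7, the ceiling is binding.
At p = 4: qd = 54 - 2·4 = 46 and qs = 7·4 - 9 = 19.
Shortage = qd - qs = 46 - 19 = 27.

27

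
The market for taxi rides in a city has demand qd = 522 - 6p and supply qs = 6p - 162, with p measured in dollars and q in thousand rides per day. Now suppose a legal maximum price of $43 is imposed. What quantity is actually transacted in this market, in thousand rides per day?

96

Equilibrium: 522 - 6p = 6p - 162, so 684 = 12p and p* = 57, q* = 180.
Because the ceiling (43) lies below the market-clearing price, it is binding.
At p = 43: qd = 522 - 6·43 = 264 and qs = 6·43 - 162 = 96.
The quantity actually transacted is the short side, supply: 96.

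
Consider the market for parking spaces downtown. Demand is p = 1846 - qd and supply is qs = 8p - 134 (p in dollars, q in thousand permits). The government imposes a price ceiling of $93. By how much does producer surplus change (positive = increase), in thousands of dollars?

-141986

Rearranging demand gives qd = 1846 - p. Without the control the market clears where 1846 - p = 8p - 134, i.e. p* = 220 and q* = 1626.
Since 93 < 220, the ceiling is binding.
At p = 93: qd = 1846 - 93 = 1753 and qs = 8·93 - 134 = 610.
Producer surplus without the control is ½ · (220 - 16.75) · 1626 = 165242.25.
With the ceiling, producers sell 610 units at 93, so PS = ½ · (93 - 16.75) · 610 = 23256.25.
Change in producer surplus = 23256.25 - 165242.25 = -141986.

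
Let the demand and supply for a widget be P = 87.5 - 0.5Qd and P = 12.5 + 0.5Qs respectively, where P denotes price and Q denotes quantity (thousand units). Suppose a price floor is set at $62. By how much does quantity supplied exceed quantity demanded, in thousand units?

48

Rearranging demand gives Qd = 175 - 2P; rearranging supply gives Qs = 2P - 25. Setting quantity demanded equal to quantity supplied, 175 - 2P = 2P - 25, gives P* = 50 and Q* = 75.
Since 62 > 50, the floor is binding.
At P = 62: Qd = 175 - 2·62 = 51 and Qs = 2·62 - 25 = 99.
Surplus = Qs - Qd = 99 - 51 = 48.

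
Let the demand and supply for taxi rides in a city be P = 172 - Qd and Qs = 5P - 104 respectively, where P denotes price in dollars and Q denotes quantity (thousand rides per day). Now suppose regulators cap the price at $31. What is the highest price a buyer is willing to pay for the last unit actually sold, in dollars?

Rearranging demand gives Qd = 172 - P. Setting quantity demanded equal to quantity supplied, 172 - P = 5P - 104, gives P* = 46 and Q* = 126.
The ceiling of 31 is below the equilibrium price 46, so it binds.
At P = 31: Qd = 172 - 31 = 141 and Qs = 5·31 - 104 = 51.
Only 51 units reach the market. On the demand curve, the marginal buyer's willingness to pay at Q = 51 is (172 - 51) = 121.

121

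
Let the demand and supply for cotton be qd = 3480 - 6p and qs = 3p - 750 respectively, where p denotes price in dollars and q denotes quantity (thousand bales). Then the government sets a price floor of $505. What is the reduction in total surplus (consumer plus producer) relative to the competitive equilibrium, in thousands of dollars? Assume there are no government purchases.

Without the control the market clears where 3480 - 6p = 3p - 750, i.e. p* = 470 and q* = 660.
The floor of 505 is above the equilibrium price 470, so it binds.
At p = 505: qd = 3480 - 6·505 = 450 and qs = 3·505 - 750 = 765.
Quantity traded falls to 450. At q = 450 the demand price is (3480 - 450)/6 = 505 and the supply price is (750 + 450)/3 = 400.
Deadweight loss = ½ · (505 - 400) · (660 - 450) = ½ · 105 · 210 = 11025.

11025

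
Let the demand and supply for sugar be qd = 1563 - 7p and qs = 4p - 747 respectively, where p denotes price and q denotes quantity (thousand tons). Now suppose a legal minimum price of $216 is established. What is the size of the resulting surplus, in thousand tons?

Without the control the market clears where 1563 - 7p = 4p - 747, i.e. p* = 210 and q* = 93.
The floor of 216 is above the equilibrium price 210, so it binds.
At p = 216: qd = 1563 - 7·216 = 51 and qs = 4·216 - 747 = 117.
Surplus = qs - qd = 117 - 51 = 66.

66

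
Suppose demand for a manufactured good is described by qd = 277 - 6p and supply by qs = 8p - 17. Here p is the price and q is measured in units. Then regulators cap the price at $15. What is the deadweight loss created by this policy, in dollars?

336

Equilibrium: 277 - 6p = 8p - 17, so 294 = 14p and p* = 21, q* = 151.
The ceiling of 15 is below the equilibrium price 21, so it binds.
At p = 15: qd = 277 - 6·15 = 187 and qs = 8·15 - 17 = 103.
Quantity traded falls to 103. At q = 103 the demand price is (277 - 103)/6 = 29 and the supply price is (17 + 103)/8 = 15.
Deadweight loss = ½ · (29 - 15) · (151 - 103) = ½ · 14 · 48 = 336.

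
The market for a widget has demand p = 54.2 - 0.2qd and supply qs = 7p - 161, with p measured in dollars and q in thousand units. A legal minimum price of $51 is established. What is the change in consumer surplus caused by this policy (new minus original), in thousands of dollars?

-802.5

Rearranging demand gives qd = 271 - 5p. Setting quantity demanded equal to quantity supplied, 271 - 5p = 7p - 161, gives p* = 36 and q* = 91.
The floor of 51 is above the equilibrium price 36, so it binds.
At p = 51: qd = 271 - 5·51 = 16 and qs = 7·51 - 161 = 196.
Consumer surplus without the control is ½ · (54.2 - 36) · 91 = 828.1.
With the floor, consumers buy 16 units at 51, so CS = ½ · (54.2 - 51) · 16 = 25.6.
Change in consumer surplus = 25.6 - 828.1 = -802.5.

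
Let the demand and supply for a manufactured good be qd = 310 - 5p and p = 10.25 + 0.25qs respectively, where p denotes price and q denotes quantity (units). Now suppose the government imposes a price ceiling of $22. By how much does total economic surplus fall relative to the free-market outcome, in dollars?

Rearranging supply gives qs = 4p - 41. Without the control the market clears where 310 - 5p = 4p - 41, i.e. p* = 39 and q* = 115.
The ceiling of 22 is below the equilibrium price 39, so it binds.
At p = 22: qd = 310 - 5·22 = 200 and qs = 4·22 - 41 = 47.
Quantity traded falls to 47. At q = 47 the demand price is (310 - 47)/5 = 52.6 and the supply price is (41 + 47)/4 = 22.
Deadweight loss = ½ · (52.6 - 22) · (115 - 47) = ½ · 30.6 · 68 = 1040.4.

1040.4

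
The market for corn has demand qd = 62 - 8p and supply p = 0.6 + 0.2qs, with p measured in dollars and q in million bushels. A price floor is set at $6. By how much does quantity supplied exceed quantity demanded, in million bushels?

Rearranging supply gives qs = 5p - 3. In a free market, 62 - 8p = 5p - 3 gives the equilibrium p* = 5, q* = 22.
The floor of 6 is above the equilibrium price 5, so it binds.
At p = 6: qd = 62 - 8·6 = 14 and qs = 5·6 - 3 = 27.
Surplus = qs - qd = 27 - 14 = 13.

13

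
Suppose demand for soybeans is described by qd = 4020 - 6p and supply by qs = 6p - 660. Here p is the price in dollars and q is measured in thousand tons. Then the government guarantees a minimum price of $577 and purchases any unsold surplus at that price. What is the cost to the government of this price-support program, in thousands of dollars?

1294788

Equilibrium: 4020 - 6p = 6p - 660, so 4680 = 12p and p* = 390, q* = 1680.
The floor of 577 is above the equilibrium price 390, so it binds.
At p = 577: qd = 4020 - 6·577 = 558 and qs = 6·577 - 660 = 2802.
Surplus = qs - qd = 2244.
Government expenditure = surplus × support price = 2244 × 577 = 1294788.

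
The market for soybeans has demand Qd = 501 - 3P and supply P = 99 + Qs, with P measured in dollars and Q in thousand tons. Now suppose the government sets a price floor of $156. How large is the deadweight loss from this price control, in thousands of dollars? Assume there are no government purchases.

216

Rearranging supply gives Qs = P - 99. In a free market, 501 - 3P = P - 99 gives the equilibrium P* = 150, Q* = 51.
Since 156 > 150, the floor is binding.
At P = 156: Qd = 501 - 3·156 = 33 and Qs = 156 - 99 = 57.
Quantity traded falls to 33. At Q = 33 the demand price is (501 - 33)/3 = 156 and the supply price is 99 + 33 = 132.
Deadweight loss = ½ · (156 - 132) · (51 - 33) = ½ · 24 · 18 = 216.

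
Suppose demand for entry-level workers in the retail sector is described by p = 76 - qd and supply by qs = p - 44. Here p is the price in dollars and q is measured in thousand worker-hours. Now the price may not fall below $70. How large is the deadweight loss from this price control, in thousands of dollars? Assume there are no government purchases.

Rearranging demand gives qd = 76 - p. Setting quantity demanded equal to quantity supplied, 76 - p = p - 44, gives p* = 60 and q* = 16.
Because the floor (70) lies above the market-clearing price, it is binding.
At p = 70: qd = 76 - 70 = 6 and qs = 70 - 44 = 26.
Quantity traded falls to 6. At q = 6 the demand price is 76 - 6 = 70 and the supply price is 44 + 6 = 50.
Deadweight loss = ½ · (70 - 50) · (16 - 6) = ½ · 20 · 10 = 100.

100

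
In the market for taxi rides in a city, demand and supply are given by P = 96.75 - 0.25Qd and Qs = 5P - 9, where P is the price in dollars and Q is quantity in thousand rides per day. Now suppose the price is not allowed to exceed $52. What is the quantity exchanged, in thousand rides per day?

211

Rearranging demand gives Qd = 387 - 4P. Equilibrium: 387 - 4P = 5P - 9, so 396 = 9P and P* = 44, Q* = 211.
The ceiling of 52 is above the equilibrium price 44, so it is not binding; the market clears at P* = 44, Q* = 211.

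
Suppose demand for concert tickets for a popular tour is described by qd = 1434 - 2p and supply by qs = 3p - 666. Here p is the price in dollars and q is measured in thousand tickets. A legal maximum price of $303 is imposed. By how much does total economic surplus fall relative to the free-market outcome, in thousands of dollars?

51333.75

In a free market, 1434 - 2p = 3p - 666 gives the equilibrium p* = 420, q* = 594.
Since 303 < 420, the ceiling is binding.
At p = 303: qd = 1434 - 2·303 = 828 and qs = 3·303 - 666 = 243.
Quantity traded falls to 243. At q = 243 the demand price is (1434 - 243)/2 = 595.5 and the supply price is (666 + 243)/3 = 303.
Deadweight loss = ½ · (595.5 - 303) · (594 - 243) = ½ · 292.5 · 351 = 51333.75.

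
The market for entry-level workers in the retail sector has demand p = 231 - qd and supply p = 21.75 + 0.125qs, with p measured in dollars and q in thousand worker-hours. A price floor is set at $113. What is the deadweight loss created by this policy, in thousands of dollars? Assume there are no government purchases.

Rearranging demand gives qd = 231 - p; rearranging supply gives qs = 8p - 174. In a free market, 231 - p = 8p - 174 gives the equilibrium p* = 45, q* = 186.
Since 113 > 45, the floor is binding.
At p = 113: qd = 231 - 113 = 118 and qs = 8·113 - 174 = 730.
Quantity traded falls to 118. At q = 118 the demand price is 231 - 118 = 113 and the supply price is (174 + 118)/8 = 36.5.
Deadweight loss = ½ · (113 - 36.5) · (186 - 118) = ½ · 76.5 · 68 = 2601.

2601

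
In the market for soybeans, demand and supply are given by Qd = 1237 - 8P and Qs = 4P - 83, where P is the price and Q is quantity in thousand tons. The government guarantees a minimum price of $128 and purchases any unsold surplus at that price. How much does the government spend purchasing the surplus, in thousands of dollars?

27648

Equilibrium: 1237 - 8P = 4P - 83, so 1320 = 12P and P* = 110, Q* = 357.
Because the floor (128) lies above the market-clearing price, it is binding.
At P = 128: Qd = 1237 - 8·128 = 213 and Qs = 4·128 - 83 = 429.
Surplus = Qs - Qd = 216.
Government expenditure = surplus × support price = 216 × 128 = 27648.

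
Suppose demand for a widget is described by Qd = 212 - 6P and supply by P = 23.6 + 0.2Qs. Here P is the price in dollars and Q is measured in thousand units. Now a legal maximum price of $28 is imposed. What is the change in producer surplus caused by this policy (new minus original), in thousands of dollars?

Rearranging supply gives Qs = 5P - 118. In a free market, 212 - 6P = 5P - 118 gives the equilibrium P* = 30, Q* = 32.
Because the ceiling (28) lies below the market-clearing price, it is binding.
At P = 28: Qd = 212 - 6·28 = 44 and Qs = 5·28 - 118 = 22.
Producer surplus without the control is ½ · (30 - 23.6) · 32 = 102.4.
With the ceiling, producers sell 22 units at 28, so PS = ½ · (28 - 23.6) · 22 = 48.4.
Change in producer surplus = 48.4 - 102.4 = -54.

-54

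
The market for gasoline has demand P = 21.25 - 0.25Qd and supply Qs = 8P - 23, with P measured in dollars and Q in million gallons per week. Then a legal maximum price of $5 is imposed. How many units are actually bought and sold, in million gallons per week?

17

Rearranging demand gives Qd = 85 - 4P. Setting quantity demanded equal to quantity supplied, 85 - 4P = 8P - 23, gives P* = 9 and Q* = 49.
The ceiling of 5 is below the equilibrium price 9, so it binds.
At P = 5: Qd = 85 - 4·5 = 65 and Qs = 8·5 - 23 = 17.
The quantity actually transacted is the short side, supply: 17.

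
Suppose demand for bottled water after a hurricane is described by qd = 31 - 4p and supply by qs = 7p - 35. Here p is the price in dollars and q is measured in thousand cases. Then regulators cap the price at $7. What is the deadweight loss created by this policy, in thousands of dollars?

0

In a free market, 31 - 4p = 7p - 35 gives the equilibrium p* = 6, q* = 7.
Since 7 is above p* = 6, the ceiling does not bind and the free-market outcome prevails.
Since the control does not bind, no trades are prevented and deadweight loss is zero.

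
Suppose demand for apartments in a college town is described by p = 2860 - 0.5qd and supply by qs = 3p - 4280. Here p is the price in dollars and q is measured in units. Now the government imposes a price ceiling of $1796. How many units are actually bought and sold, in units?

Rearranging demand gives qd = 5720 - 2p. Without the control the market clears where 5720 - 2p = 3p - 4280, i.e. p* = 2000 and q* = 1720.
Because the ceiling (1796) lies below the market-clearing price, it is binding.
At p = 1796: qd = 5720 - 2·1796 = 2128 and qs = 3·1796 - 4280 = 1108.
The quantity actually transacted is the short side, supply: 1108.

1108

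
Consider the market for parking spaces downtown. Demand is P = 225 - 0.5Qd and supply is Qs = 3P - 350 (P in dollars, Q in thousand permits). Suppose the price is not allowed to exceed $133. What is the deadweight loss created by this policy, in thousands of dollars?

Rearranging demand gives Qd = 450 - 2P. Without the control the market clears where 450 - 2P = 3P - 350, i.e. P* = 160 and Q* = 130.
Since 133 < 160, the ceiling is binding.
At P = 133: Qd = 450 - 2·133 = 184 and Qs = 3·133 - 350 = 49.
Quantity traded falls to 49. At Q = 49 the demand price is (450 - 49)/2 = 200.5 and the supply price is (350 + 49)/3 = 133.
Deadweight loss = ½ · (200.5 - 133) · (130 - 49) = ½ · 67.5 · 81 = 2733.75.

2733.75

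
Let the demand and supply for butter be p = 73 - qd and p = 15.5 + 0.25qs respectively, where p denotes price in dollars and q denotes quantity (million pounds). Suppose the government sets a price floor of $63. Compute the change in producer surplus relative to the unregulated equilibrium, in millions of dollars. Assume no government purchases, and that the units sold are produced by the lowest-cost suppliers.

Rearranging demand gives qd = 73 - p; rearranging supply gives qs = 4p - 62. In a free market, 73 - p = 4p - 62 gives the equilibrium p* = 27, q* = 46.
The floor of 63 is above the equilibrium price 27, so it binds.
At p = 63: qd = 73 - 63 = 10 and qs = 4·63 - 62 = 190.
Producer surplus without the control is ½ · (27 - 15.5) · 46 = 264.5.
With the floor, 10 units are sold at 63. The supply price at q = 10 is 18, so PS = ½ · [(63 - 15.5) + (63 - 18)] · 10 = 462.5.
Change in producer surplus = 462.5 - 264.5 = 198.

198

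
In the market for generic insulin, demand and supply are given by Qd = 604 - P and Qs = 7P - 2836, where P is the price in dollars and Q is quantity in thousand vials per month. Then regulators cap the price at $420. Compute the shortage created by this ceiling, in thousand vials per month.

80

Setting quantity demanded equal to quantity supplied, 604 - P = 7P - 2836, gives P* = 430 and Q* = 174.
Because the ceiling (420) lies below the market-clearing price, it is binding.
At P = 420: Qd = 604 - 420 = 184 and Qs = 7·420 - 2836 = 104.
Shortage = Qd - Qs = 184 - 104 = 80.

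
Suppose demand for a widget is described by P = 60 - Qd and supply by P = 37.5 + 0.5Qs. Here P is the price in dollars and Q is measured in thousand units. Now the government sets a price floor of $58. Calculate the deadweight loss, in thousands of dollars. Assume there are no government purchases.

126.75

Rearranging demand gives Qd = 60 - P; rearranging supply gives Qs = 2P - 75. Setting quantity demanded equal to quantity supplied, 60 - P = 2P - 75, gives P* = 45 and Q* = 15.
The floor of 58 is above the equilibrium price 45, so it binds.
At P = 58: Qd = 60 - 58 = 2 and Qs = 2·58 - 75 = 41.
Quantity traded falls to 2. At Q = 2 the demand price is 60 - 2 = 58 and the supply price is (75 + 2)/2 = 38.5.
Deadweight loss = ½ · (58 - 38.5) · (15 - 2) = ½ · 19.5 · 13 = 126.75.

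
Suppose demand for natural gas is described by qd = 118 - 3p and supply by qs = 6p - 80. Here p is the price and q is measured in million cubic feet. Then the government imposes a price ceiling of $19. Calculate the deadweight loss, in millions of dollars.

81

Without the control the market clears where 118 - 3p = 6p - 80, i.e. p* = 22 and q* = 52.
Since 19 < 22, the ceiling is binding.
At p = 19: qd = 118 - 3·19 = 61 and qs = 6·19 - 80 = 34.
Quantity traded falls to 34. At q = 34 the demand price is (118 - 34)/3 = 28 and the supply price is (80 + 34)/6 = 19.
Deadweight loss = ½ · (28 - 19) · (52 - 34) = ½ · 9 · 18 = 81.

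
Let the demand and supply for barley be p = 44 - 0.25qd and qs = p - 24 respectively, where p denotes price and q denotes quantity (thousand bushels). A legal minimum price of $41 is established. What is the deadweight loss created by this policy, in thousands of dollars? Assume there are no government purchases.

Rearranging demand gives qd = 176 - 4p. In a free market, 176 - 4p = p - 24 gives the equilibrium p* = 40, q* = 16.
Because the floor (41) lies above the market-clearing price, it is binding.
At p = 41: qd = 176 - 4·41 = 12 and qs = 41 - 24 = 17.
Quantity traded falls to 12. At q = 12 the demand price is (176 - 12)/4 = 41 and the supply price is 24 + 12 = 36.
Deadweight loss = ½ · (41 - 36) · (16 - 12) = ½ · 5 · 4 = 10.

10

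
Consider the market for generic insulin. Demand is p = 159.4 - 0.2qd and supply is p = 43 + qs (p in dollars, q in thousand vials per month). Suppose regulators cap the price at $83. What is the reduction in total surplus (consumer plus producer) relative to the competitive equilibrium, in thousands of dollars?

1949.4

Rearranging demand gives qd = 797 - 5p; rearranging supply gives qs = p - 43. Setting quantity demanded equal to quantity supplied, 797 - 5p = p - 43, gives p* = 140 and q* = 97.
The ceiling of 83 is below the equilibrium price 140, so it binds.
At p = 83: qd = 797 - 5·83 = 382 and qs = 83 - 43 = 40.
Quantity traded falls to 40. At q = 40 the demand price is (797 - 40)/5 = 151.4 and the supply price is 43 + 40 = 83.
Deadweight loss = ½ · (151.4 - 83) · (97 - 40) = ½ · 68.4 · 57 = 1949.4.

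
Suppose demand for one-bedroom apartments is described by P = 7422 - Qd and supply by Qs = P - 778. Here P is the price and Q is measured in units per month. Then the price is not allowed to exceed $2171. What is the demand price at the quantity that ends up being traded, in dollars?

6029

Rearranging demand gives Qd = 7422 - P. Setting quantity demanded equal to quantity supplied, 7422 - P = P - 778, gives P* = 4100 and Q* = 3322.
Since 2171 < 4100, the ceiling is binding.
At P = 2171: Qd = 7422 - 2171 = 5251 and Qs = 2171 - 778 = 1393.
Only 1393 units reach the market. On the demand curve, the marginal buyer's willingness to pay at Q = 1393 is (7422 - 1393) = 6029.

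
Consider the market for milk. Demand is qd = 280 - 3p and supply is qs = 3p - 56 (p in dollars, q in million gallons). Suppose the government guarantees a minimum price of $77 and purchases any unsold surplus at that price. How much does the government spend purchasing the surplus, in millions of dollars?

Without the control the market clears where 280 - 3p = 3p - 56, i.e. p* = 56 and q* = 112.
Since 77 > 56, the floor is binding.
At p = 77: qd = 280 - 3·77 = 49 and qs = 3·77 - 56 = 175.
Surplus = qs - qd = 126.
Government expenditure = surplus × support price = 126 × 77 = 9702.

9702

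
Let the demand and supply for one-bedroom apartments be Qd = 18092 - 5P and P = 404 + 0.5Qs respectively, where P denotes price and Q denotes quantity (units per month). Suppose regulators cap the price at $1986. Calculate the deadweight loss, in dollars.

Rearranging supply gives Qs = 2P - 808. In a free market, 18092 - 5P = 2P - 808 gives the equilibrium P* = 2700, Q* = 4592.
Since 1986 < 2700, the ceiling is binding.
At P = 1986: Qd = 18092 - 5·1986 = 8162 and Qs = 2·1986 - 808 = 3164.
Quantity traded falls to 3164. At Q = 3164 the demand price is (18092 - 3164)/5 = 2985.6 and the supply price is (808 + 3164)/2 = 1986.
Deadweight loss = ½ · (2985.6 - 1986) · (4592 - 3164) = ½ · 999.6 · 1428 = 713714.4.

713714.4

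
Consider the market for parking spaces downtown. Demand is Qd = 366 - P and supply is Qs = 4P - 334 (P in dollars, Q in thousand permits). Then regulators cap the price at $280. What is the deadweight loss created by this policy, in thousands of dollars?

0

Without the control the market clears where 366 - P = 4P - 334, i.e. P* = 140 and Q* = 226.
Since 280 is above P* = 140, the ceiling does not bind and the free-market outcome prevails.
Since the control does not bind, no trades are prevented and deadweight loss is zero.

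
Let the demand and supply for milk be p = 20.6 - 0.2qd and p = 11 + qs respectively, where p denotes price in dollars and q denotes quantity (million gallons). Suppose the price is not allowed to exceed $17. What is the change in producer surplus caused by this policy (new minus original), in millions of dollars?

-14

Rearranging demand gives qd = 103 - 5p; rearranging supply gives qs = p - 11. Equilibrium: 103 - 5p = p - 11, so 114 = 6p and p* = 19, q* = 8.
Since 17 < 19, the ceiling is binding.
At p = 17: qd = 103 - 5·17 = 18 and qs = 17 - 11 = 6.
Producer surplus without the control is ½ · (19 - 11) · 8 = 32.
With the ceiling, producers sell 6 units at 17, so PS = ½ · (17 - 11) · 6 = 18.
Change in producer surplus = 18 - 32 = -14.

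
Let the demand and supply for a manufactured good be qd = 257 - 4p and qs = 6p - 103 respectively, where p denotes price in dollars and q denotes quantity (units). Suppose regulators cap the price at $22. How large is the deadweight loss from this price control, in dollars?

1470

Equilibrium: 257 - 4p = 6p - 103, so 360 = 10p and p* = 36, q* = 113.
The ceiling of 22 is below the equilibrium price 36, so it binds.
At p = 22: qd = 257 - 4·22 = 169 and qs = 6·22 - 103 = 29.
Quantity traded falls to 29. At q = 29 the demand price is (257 - 29)/4 = 57 and the supply price is (103 + 29)/6 = 22.
Deadweight loss = ½ · (57 - 22) · (113 - 29) = ½ · 35 · 84 = 1470.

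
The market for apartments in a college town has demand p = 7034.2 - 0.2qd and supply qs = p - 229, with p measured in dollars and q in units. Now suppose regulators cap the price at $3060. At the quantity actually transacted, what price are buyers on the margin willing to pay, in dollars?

6468

Rearranging demand gives qd = 35171 - 5p. Equilibrium: 35171 - 5p = p - 229, so 35400 = 6p and p* = 5900, q* = 5671.
The ceiling of 3060 is below the equilibrium price 5900, so it binds.
At p = 3060: qd = 35171 - 5·3060 = 19871 and qs = 3060 - 229 = 2831.
Only 2831 units reach the market. On the demand curve, the marginal buyer's willingness to pay at q = 2831 is (35171 - 2831)/5 = 6468.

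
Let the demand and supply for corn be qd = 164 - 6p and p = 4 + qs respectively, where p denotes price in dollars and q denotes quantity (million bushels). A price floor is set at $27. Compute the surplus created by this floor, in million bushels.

21

Rearranging supply gives qs = p - 4. In a free market, 164 - 6p = p - 4 gives the equilibrium p* = 24, q* = 20.
Because the floor (27) lies above the market-clearing price, it is binding.
At p = 27: qd = 164 - 6·27 = 2 and qs = 27 - 4 = 23.
Surplus = qs - qd = 23 - 2 = 21.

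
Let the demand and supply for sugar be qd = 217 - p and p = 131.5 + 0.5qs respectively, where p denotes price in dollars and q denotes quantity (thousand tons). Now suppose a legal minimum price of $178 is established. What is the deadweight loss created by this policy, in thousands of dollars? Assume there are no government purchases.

Rearranging supply gives qs = 2p - 263. Without the control the market clears where 217 - p = 2p - 263, i.e. p* = 160 and q* = 57.
The floor of 178 is above the equilibrium price 160, so it binds.
At p = 178: qd = 217 - 178 = 39 and qs = 2·178 - 263 = 93.
Quantity traded falls to 39. At q = 39 the demand price is 217 - 39 = 178 and the supply price is (263 + 39)/2 = 151.
Deadweight loss = ½ · (178 - 151) · (57 - 39) = ½ · 27 · 18 = 243.

243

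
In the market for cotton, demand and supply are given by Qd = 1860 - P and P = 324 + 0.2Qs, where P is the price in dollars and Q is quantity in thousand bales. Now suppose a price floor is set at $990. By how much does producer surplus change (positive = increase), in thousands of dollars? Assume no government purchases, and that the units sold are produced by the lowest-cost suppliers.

Rearranging supply gives Qs = 5P - 1620. Setting quantity demanded equal to quantity supplied, 1860 - P = 5P - 1620, gives P* = 580 and Q* = 1280.
The floor of 990 is above the equilibrium price 580, so it binds.
At P = 990: Qd = 1860 - 990 = 870 and Qs = 5·990 - 1620 = 3330.
Producer surplus without the control is ½ · (580 - 324) · 1280 = 163840.
With the floor, 870 units are sold at 990. The supply price at Q = 870 is 498, so PS = ½ · [(990 - 324) + (990 - 498)] · 870 = 503730.
Change in producer surplus = 503730 - 163840 = 339890.

339890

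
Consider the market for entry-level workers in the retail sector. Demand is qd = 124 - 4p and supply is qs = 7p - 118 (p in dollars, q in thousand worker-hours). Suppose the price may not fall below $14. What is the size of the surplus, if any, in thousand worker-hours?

Without the control the market clears where 124 - 4p = 7p - 118, i.e. p* = 22 and q* = 36.
The floor of 14 is below the equilibrium price 22, so it is not binding; the market clears at p* = 22, q* = 36.
Since the control does not bind, there is no surplus.

0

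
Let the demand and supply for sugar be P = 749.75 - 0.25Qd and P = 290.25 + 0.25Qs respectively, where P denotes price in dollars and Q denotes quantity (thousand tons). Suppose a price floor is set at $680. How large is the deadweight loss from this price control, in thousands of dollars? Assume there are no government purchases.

Rearranging demand gives Qd = 2999 - 4P; rearranging supply gives Qs = 4P - 1161. Without the control the market clears where 2999 - 4P = 4P - 1161, i.e. P* = 520 and Q* = 919.
Because the floor (680) lies above the market-clearing price, it is binding.
At P = 680: Qd = 2999 - 4·680 = 279 and Qs = 4·680 - 1161 = 1559.
Quantity traded falls to 279. At Q = 279 the demand price is (2999 - 279)/4 = 680 and the supply price is (1161 + 279)/4 = 360.
Deadweight loss = ½ · (680 - 360) · (919 - 279) = ½ · 320 · 640 = 102400.

102400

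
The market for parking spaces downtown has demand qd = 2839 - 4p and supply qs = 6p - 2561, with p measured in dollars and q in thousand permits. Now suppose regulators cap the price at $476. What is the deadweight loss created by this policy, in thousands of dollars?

30720

In a free market, 2839 - 4p = 6p - 2561 gives the equilibrium p* = 540, q* = 679.
Since 476 < 540, the ceiling is binding.
At p = 476: qd = 2839 - 4·476 = 935 and qs = 6·476 - 2561 = 295.
Quantity traded falls to 295. At q = 295 the demand price is (2839 - 295)/4 = 636 and the supply price is (2561 + 295)/6 = 476.
Deadweight loss = ½ · (636 - 476) · (679 - 295) = ½ · 160 · 384 = 30720.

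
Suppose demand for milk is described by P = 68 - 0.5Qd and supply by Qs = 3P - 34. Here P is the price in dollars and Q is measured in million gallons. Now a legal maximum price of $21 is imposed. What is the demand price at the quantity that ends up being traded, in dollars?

Rearranging demand gives Qd = 136 - 2P. Without the control the market clears where 136 - 2P = 3P - 34, i.e. P* = 34 and Q* = 68.
Since 21 < 34, the ceiling is binding.
At P = 21: Qd = 136 - 2·21 = 94 and Qs = 3·21 - 34 = 29.
Only 29 units reach the market. On the demand curve, the marginal buyer's willingness to pay at Q = 29 is (136 - 29)/2 = 53.5.

53.5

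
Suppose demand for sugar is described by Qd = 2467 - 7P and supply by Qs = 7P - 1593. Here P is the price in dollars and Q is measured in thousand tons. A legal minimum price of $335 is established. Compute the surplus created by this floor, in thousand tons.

630

Setting quantity demanded equal to quantity supplied, 2467 - 7P = 7P - 1593, gives P* = 290 and Q* = 437.
The floor of 335 is above the equilibrium price 290, so it binds.
At P = 335: Qd = 2467 - 7·335 = 122 and Qs = 7·335 - 1593 = 752.
Surplus = Qs - Qd = 752 - 122 = 630.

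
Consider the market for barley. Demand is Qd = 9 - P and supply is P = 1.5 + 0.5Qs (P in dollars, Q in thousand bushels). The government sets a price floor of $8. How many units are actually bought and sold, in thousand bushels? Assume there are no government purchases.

Rearranging supply gives Qs = 2P - 3. In a free market, 9 - P = 2P - 3 gives the equilibrium P* = 4, Q* = 5.
Since 8 > 4, the floor is binding.
At P = 8: Qd = 9 - 8 = 1 and Qs = 2·8 - 3 = 13.
The quantity actually transacted is the short side, demand: 1.

1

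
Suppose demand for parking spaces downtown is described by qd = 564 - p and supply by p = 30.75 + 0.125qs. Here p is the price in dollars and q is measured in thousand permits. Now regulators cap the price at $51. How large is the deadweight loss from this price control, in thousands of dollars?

54756

Rearranging supply gives qs = 8p - 246. Without the control the market clears where 564 - p = 8p - 246, i.e. p* = 90 and q* = 474.
Since 51 < 90, the ceiling is binding.
At p = 51: qd = 564 - 51 = 513 and qs = 8·51 - 246 = 162.
Quantity traded falls to 162. At q = 162 the demand price is 564 - 162 = 402 and the supply price is (246 + 162)/8 = 51.
Deadweight loss = ½ · (402 - 51) · (474 - 162) = ½ · 351 · 312 = 54756.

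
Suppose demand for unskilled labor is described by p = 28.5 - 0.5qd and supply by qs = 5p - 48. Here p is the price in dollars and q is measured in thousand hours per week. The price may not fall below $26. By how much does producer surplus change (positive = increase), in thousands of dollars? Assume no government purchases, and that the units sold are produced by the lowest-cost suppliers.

6.6

Rearranging demand gives qd = 57 - 2p. Setting quantity demanded equal to quantity supplied, 57 - 2p = 5p - 48, gives p* = 15 and q* = 27.
The floor of 26 is above the equilibrium price 15, so it binds.
At p = 26: qd = 57 - 2·26 = 5 and qs = 5·26 - 48 = 82.
Producer surplus without the control is ½ · (15 - 9.6) · 27 = 72.9.
With the floor, 5 units are sold at 26. The supply price at q = 5 is 10.6, so PS = ½ · [(26 - 9.6) + (26 - 10.6)] · 5 = 79.5.
Change in producer surplus = 79.5 - 72.9 = 6.6.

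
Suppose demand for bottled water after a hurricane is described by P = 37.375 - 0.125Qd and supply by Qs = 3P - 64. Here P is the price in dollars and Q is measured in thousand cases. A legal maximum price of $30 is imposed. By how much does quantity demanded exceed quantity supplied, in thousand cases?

Rearranging demand gives Qd = 299 - 8P. In a free market, 299 - 8P = 3P - 64 gives the equilibrium P* = 33, Q* = 35.
Because the ceiling (30) lies below the market-clearing price, it is binding.
At P = 30: Qd = 299 - 8·30 = 59 and Qs = 3·30 - 64 = 26.
Shortage = Qd - Qs = 59 - 26 = 33.

33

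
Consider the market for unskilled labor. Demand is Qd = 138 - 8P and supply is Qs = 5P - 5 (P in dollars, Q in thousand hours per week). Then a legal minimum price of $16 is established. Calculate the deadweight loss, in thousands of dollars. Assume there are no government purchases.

Equilibrium: 138 - 8P = 5P - 5, so 143 = 13P and P* = 11, Q* = 50.
Since 16 > 11, the floor is binding.
At P = 16: Qd = 138 - 8·16 = 10 and Qs = 5·16 - 5 = 75.
Quantity traded falls to 10. At Q = 10 the demand price is (138 - 10)/8 = 16 and the supply price is (5 + 10)/5 = 3.
Deadweight loss = ½ · (16 - 3) · (50 - 10) = ½ · 13 · 40 = 260.

260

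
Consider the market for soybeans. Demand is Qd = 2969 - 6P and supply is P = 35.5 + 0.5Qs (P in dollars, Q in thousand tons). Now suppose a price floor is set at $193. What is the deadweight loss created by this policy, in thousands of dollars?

0

Rearranging supply gives Qs = 2P - 71. In a free market, 2969 - 6P = 2P - 71 gives the equilibrium P* = 380, Q* = 689.
The floor of 193 is below the equilibrium price 380, so it is not binding; the market clears at P* = 380, Q* = 689.
Since the control does not bind, no trades are prevented and deadweight loss is zero.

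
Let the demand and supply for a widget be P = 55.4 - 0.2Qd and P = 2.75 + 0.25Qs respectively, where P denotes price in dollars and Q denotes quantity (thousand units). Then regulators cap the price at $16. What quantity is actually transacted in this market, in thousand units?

53

Rearranging demand gives Qd = 277 - 5P; rearranging supply gives Qs = 4P - 11. Equilibrium: 277 - 5P = 4P - 11, so 288 = 9P and P* = 32, Q* = 117.
The ceiling of 16 is below the equilibrium price 32, so it binds.
At P = 16: Qd = 277 - 5·16 = 197 and Qs = 4·16 - 11 = 53.
The quantity actually transacted is the short side, supply: 53.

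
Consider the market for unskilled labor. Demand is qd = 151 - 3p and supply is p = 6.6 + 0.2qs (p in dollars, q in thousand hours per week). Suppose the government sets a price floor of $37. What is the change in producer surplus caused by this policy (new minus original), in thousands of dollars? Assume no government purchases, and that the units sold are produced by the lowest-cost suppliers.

383.6

Rearranging supply gives qs = 5p - 33. Setting quantity demanded equal to quantity supplied, 151 - 3p = 5p - 33, gives p* = 23 and q* = 82.
The floor of 37 is above the equilibrium price 23, so it binds.
At p = 37: qd = 151 - 3·37 = 40 and qs = 5·37 - 33 = 152.
Producer surplus without the control is ½ · (23 - 6.6) · 82 = 672.4.
With the floor, 40 units are sold at 37. The supply price at q = 40 is 14.6, so PS = ½ · [(37 - 6.6) + (37 - 14.6)] · 40 = 1056.
Change in producer surplus = 1056 - 672.4 = 383.6.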